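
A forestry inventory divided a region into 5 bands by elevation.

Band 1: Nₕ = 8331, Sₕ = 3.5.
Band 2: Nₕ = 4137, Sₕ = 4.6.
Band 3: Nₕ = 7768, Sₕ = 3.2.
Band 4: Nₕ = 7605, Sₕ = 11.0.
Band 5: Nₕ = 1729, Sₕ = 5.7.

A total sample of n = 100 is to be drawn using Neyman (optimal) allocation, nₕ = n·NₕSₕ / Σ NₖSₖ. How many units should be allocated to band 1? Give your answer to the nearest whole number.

18

1: NₕSₕ = 8331·3.5 = 29158.5
2: NₕSₕ = 4137·4.6 = 19030.2
3: NₕSₕ = 7768·3.2 = 24857.6
4: NₕSₕ = 7605·11.0 = 83655
5: NₕSₕ = 1729·5.7 = 9855.3
Σ NₕSₕ = 166556.6.
n_1 = 100·29158.5/166556.6 = 17.507... → 18.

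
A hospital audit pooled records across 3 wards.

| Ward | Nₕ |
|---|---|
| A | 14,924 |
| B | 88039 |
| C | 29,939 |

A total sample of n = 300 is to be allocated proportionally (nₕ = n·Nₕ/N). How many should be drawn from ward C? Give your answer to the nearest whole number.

68

Share of ward C = 29939/132902 = 0.22527.
Allocate 300 × 0.22527 = 67.581... → 68.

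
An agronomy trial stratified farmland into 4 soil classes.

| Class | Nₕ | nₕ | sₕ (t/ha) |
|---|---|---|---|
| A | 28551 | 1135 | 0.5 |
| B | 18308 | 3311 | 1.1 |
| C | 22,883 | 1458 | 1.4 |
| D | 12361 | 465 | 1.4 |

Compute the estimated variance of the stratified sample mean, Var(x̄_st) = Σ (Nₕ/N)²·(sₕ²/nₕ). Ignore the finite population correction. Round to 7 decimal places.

0.0002448

N = 82103; Wₕ = Nₕ/N.
class A: (28551/82103)²·0.5²/1135 = 0.0000266360
class B: (18308/82103)²·1.1²/3311 = 0.0000181715
class C: (22883/82103)²·1.4²/1458 = 0.0001044255
class D: (12361/82103)²·1.4²/465 = 0.0000955415
Sum = 0.0002447745 → 0.0002448.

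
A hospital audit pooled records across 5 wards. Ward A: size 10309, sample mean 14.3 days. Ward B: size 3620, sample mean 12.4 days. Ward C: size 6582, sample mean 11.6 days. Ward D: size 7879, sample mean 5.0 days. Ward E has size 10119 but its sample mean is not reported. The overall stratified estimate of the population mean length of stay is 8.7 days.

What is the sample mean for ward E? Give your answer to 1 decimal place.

2.7

Σ Nₕx̄ₕ = N·μ, so 10119·x̄_E = 38509·8.7 − (10309·14.3 + 3620·12.4 + 6582·11.6 + 7879·5.0).
= 335028.3 − 308052.9 = 26975.4.
x̄_E = 26975.4 / 10119 = 2.666... → 2.7.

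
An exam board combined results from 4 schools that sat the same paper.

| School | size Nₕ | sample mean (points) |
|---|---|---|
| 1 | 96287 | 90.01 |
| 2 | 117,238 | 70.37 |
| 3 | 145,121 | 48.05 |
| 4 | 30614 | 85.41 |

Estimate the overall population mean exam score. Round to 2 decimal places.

N = 96287 + 117238 + 145121 + 30614 = 389260.
The stratified mean weights each stratum mean by its population share Nₕ/N.
Σ Nₕx̄ₕ = 96287·90.01 + 117238·70.37 + 145121·48.05 + 30614·85.41 = 8666792.87 + 8250038.06 + 6973064.05 + 2614741.74 = 26504636.72.
Divide by N: 26504636.72 / 389260 = 68.0898... → 68.09.

68.09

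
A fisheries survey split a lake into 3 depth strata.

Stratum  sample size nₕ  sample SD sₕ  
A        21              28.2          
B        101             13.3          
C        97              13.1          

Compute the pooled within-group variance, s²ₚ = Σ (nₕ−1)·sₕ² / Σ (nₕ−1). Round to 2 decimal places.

231.80

Degrees of freedom: 20 + 100 + 96 = 216.
Σ(nₕ−1)sₕ² = 20·795.24 + 100·176.89 + 96·171.61 = 50068.36.
s²ₚ = 50068.36 / 216 = 231.7980... → 231.80.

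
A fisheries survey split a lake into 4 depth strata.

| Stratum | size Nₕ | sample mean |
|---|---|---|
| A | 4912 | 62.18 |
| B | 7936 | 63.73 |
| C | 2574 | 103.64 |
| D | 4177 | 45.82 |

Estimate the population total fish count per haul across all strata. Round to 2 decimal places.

1269348.94

Population total = Σ Nₕ·x̄ₕ (each stratum's size times its mean).
4912·62.18 + 7936·63.73 + 2574·103.64 + 4177·45.82 = 305428.16 + 505761.28 + 266769.36 + 191390.14 = 1269348.94.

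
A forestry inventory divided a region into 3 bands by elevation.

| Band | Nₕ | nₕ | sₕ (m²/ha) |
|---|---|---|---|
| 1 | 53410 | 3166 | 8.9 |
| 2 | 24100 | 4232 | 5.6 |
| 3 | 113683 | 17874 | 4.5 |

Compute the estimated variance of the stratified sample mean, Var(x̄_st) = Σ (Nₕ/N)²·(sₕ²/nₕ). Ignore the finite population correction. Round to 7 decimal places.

0.0024707

N = 191193. Term for each stratum: Wₕ²sₕ²/nₕ.
Var(x̄_st) = 0.0019524067 + 0.0001177390 + 0.0004005441 = 0.0024706898 → 0.0024707.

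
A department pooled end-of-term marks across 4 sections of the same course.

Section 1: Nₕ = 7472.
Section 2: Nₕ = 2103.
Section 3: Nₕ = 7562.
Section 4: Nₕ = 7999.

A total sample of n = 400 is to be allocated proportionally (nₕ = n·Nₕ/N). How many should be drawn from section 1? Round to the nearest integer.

N = 7472 + 2103 + 7562 + 7999 = 25136.
n_1 = 400·7472/25136 = 118.905... → 119.

119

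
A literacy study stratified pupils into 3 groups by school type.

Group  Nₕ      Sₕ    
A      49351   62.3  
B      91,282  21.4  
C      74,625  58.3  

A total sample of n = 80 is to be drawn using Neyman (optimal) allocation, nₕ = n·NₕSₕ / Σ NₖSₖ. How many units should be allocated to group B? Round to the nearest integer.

17

Σ NₕSₕ = 49351·62.3 + 91282·21.4 + 74625·58.3 = 9378639.6.
Share for B: 1953434.8/9378639.6 = 0.20829.
n_B = 80 × 0.20829 = 16.663... → 17.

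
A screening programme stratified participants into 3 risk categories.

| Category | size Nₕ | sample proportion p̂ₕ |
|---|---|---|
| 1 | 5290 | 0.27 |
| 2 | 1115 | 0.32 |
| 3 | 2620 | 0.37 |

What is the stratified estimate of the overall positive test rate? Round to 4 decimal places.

0.3052

Wₕ = Nₕ/N with N = 9025: 0.5861, 0.1235, 0.2903.
p̂_st = 0.5861·0.27 + 0.1235·0.32 + 0.2903·0.37 ≈ 0.305208... → 0.3052.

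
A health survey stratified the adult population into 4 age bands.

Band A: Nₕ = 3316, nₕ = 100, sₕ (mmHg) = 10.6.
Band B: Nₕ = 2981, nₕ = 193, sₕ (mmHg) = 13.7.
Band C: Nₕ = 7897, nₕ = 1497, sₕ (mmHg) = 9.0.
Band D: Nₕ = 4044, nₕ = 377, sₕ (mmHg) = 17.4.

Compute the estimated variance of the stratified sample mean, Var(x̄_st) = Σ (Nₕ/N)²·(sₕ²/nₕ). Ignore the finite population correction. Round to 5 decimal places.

0.11275

N = 18238. Term for each stratum: Wₕ²sₕ²/nₕ.
Var(x̄_st) = 0.03714380 + 0.02598085 + 0.01014456 + 0.03948435 = 0.11275356 → 0.11275.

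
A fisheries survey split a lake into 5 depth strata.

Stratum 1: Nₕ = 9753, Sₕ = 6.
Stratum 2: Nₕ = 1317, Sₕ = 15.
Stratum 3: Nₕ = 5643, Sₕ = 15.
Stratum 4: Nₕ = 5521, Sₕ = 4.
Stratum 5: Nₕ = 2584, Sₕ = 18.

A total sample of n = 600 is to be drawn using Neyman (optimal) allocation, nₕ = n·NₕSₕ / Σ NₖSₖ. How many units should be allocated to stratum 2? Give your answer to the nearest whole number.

Σ NₕSₕ = 9753·6 + 1317·15 + 5643·15 + 5521·4 + 2584·18 = 231514.
Share for 2: 19755/231514 = 0.08533.
n_2 = 600 × 0.08533 = 51.198... → 51.

51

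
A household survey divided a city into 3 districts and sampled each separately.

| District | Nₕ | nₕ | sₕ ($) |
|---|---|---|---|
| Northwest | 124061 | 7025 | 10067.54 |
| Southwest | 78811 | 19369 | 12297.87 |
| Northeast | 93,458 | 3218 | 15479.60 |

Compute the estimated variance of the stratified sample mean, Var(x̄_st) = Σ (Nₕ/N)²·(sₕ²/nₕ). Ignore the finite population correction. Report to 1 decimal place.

N = 296330. Term for each stratum: Wₕ²sₕ²/nₕ.
Var(x̄_st) = 2528.8304 + 552.3000 + 7406.5362 = 10487.6667 → 10487.7.

10487.7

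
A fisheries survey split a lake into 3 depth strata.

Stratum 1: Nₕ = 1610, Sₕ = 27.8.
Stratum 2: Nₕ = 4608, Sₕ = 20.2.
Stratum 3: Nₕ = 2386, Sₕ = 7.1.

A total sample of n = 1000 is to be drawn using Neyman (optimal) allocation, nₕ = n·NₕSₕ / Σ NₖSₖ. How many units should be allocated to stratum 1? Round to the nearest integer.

Σ NₕSₕ = 1610·27.8 + 4608·20.2 + 2386·7.1 = 154780.2.
Share for 1: 44758/154780.2 = 0.28917.
n_1 = 1000 × 0.28917 = 289.171... → 289.

289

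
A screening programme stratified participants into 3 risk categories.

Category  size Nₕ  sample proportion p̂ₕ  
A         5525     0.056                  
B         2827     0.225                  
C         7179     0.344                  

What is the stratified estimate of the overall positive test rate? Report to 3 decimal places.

0.220

N = 5525 + 2827 + 7179 = 15531.
Overall proportion = Σ (Nₕ/N)·p̂ₕ.
Σ Nₕp̂ₕ = 309.4 + 636.075 + 2469.576 = 3415.051.
3415.051 / 15531 = 0.21989... → 0.220.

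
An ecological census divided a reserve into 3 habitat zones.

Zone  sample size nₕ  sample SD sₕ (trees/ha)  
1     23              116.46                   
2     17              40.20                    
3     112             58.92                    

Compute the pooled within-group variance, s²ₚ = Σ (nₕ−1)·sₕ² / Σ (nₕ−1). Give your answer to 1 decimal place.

4762.3

1: (23−1)·116.46² = 22·13562.9316 = 298384.4952
2: (17−1)·40.20² = 16·1616.04 = 25856.64
3: (112−1)·58.92² = 111·3471.5664 = 385343.8704
Numerator = 709585.0056; denominator = Σ(nₕ−1) = 149.
s²ₚ = 709585.0056/149 = 4762.315... → 4762.3.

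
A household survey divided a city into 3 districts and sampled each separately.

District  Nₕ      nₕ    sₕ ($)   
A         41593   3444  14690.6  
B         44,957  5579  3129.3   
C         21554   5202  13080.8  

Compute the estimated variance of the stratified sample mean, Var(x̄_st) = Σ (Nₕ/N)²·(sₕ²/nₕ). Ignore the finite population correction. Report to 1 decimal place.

N = 108104. Term for each stratum: Wₕ²sₕ²/nₕ.
Var(x̄_st) = 9276.2595 + 303.5632 + 1307.5867 = 10887.4094 → 10887.4.

10887.4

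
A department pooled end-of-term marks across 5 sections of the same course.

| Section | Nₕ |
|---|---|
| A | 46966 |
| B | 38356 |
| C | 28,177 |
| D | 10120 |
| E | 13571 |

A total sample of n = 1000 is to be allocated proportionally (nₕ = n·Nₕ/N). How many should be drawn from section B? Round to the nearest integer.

Share of section B = 38356/137190 = 0.27958.
Allocate 1000 × 0.27958 = 279.583... → 280.

280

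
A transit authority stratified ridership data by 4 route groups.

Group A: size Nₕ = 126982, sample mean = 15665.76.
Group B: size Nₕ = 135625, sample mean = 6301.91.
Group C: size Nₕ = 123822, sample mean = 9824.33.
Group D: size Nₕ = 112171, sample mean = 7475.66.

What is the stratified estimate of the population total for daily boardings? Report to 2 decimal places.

4898986527.19

Population total = Σ Nₕ·x̄ₕ (each stratum's size times its mean).
126982·15665.76 + 135625·6301.91 + 123822·9824.33 + 112171·7475.66 = 1989269536.32 + 854696543.75 + 1216468189.26 + 838552257.86 = 4898986527.19.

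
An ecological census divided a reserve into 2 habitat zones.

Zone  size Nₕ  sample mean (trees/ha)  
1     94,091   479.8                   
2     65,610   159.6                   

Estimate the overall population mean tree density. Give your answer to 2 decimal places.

N = 159701; weights Wₕ = Nₕ/N = (0.5892, 0.4108).
x̄_st = Σ Wₕ·x̄ₕ = 0.5892·479.8 + 0.4108·159.6 ≈ 348.2522...
→ 348.25.

348.25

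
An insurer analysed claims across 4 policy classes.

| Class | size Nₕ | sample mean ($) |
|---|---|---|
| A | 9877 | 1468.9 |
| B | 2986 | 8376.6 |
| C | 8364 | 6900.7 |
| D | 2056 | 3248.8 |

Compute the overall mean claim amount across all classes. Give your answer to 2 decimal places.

N = 23283; weights Wₕ = Nₕ/N = (0.4242, 0.1282, 0.3592, 0.0883).
x̄_st = Σ Wₕ·x̄ₕ = 0.4242·1468.9 + 0.1282·8376.6 + 0.3592·6900.7 + 0.0883·3248.8 ≈ 4463.2496...
→ 4463.25.

4463.25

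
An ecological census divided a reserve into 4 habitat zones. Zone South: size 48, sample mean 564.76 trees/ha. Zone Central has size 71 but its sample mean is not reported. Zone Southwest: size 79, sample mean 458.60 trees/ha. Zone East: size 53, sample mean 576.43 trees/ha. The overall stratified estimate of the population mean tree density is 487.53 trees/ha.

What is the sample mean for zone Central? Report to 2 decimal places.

Σ Nₕx̄ₕ = N·μ, so 71·x̄_Central = 251·487.53 − (48·564.76 + 79·458.60 + 53·576.43).
= 122370.03 − 93888.67 = 28481.36.
x̄_Central = 28481.36 / 71 = 401.1459... → 401.15.

401.15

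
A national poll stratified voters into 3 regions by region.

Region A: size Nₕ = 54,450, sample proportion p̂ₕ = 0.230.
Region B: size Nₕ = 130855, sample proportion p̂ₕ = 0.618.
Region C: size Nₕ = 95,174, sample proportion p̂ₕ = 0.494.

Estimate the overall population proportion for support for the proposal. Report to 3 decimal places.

0.501

N = 54450 + 130855 + 95174 = 280479.
Overall proportion = Σ (Nₕ/N)·p̂ₕ.
Σ Nₕp̂ₕ = 12523.5 + 80868.39 + 47015.956 = 140407.846.
140407.846 / 280479 = 0.50060... → 0.501.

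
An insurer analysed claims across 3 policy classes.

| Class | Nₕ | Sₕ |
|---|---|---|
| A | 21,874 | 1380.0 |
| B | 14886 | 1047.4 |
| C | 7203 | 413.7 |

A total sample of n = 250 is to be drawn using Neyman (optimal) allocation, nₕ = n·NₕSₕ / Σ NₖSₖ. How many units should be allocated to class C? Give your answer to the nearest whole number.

Σ NₕSₕ = 21874·1380.0 + 14886·1047.4 + 7203·413.7 = 48757597.5.
Share for C: 2979881.1/48757597.5 = 0.06112.
n_C = 250 × 0.06112 = 15.279... → 15.

15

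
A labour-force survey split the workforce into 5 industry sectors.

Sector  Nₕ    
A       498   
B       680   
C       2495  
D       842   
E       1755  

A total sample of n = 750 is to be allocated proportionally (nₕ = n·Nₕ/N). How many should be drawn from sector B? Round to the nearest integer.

81

N = 498 + 680 + 2495 + 842 + 1755 = 6270.
n_B = 750·680/6270 = 81.340... → 81.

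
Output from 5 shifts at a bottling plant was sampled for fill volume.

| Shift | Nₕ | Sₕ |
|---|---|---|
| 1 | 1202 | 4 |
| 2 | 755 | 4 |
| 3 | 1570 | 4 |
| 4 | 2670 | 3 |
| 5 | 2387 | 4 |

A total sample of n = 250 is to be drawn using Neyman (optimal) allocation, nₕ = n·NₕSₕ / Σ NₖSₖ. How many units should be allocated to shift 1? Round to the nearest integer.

38

1: NₕSₕ = 1202·4 = 4808
2: NₕSₕ = 755·4 = 3020
3: NₕSₕ = 1570·4 = 6280
4: NₕSₕ = 2670·3 = 8010
5: NₕSₕ = 2387·4 = 9548
Σ NₕSₕ = 31666.
n_1 = 250·4808/31666 = 37.959... → 38.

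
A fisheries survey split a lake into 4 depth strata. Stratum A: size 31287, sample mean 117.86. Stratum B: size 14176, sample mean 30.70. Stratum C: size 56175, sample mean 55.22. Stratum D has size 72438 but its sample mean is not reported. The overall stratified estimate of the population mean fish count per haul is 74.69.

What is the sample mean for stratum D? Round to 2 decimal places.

79.75

N = 31287 + 14176 + 56175 + 72438 = 174076.
Overall total = μ·N = 74.69·174076 = 13001736.44.
Subtract the known strata: 31287·117.86 + 14176·30.70 + 56175·55.22 = 7224672.52.
Remaining total for stratum D: 13001736.44 − 7224672.52 = 5777063.92.
Divide by its size: 5777063.92 / 72438 = 79.7518... → 79.75.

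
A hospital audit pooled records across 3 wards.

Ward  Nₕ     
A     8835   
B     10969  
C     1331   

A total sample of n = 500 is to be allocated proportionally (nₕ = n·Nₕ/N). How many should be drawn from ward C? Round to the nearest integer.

Share of ward C = 1331/21135 = 0.06298.
Allocate 500 × 0.06298 = 31.488... → 31.

31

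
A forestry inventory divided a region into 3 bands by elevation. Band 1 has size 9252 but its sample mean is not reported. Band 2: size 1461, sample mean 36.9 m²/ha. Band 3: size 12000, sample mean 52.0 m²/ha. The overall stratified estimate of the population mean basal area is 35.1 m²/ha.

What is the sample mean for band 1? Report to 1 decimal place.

12.9

Σ Nₕx̄ₕ = N·μ, so 9252·x̄_1 = 22713·35.1 − (1461·36.9 + 12000·52.0).
= 797226.3 − 677910.9 = 119315.4.
x̄_1 = 119315.4 / 9252 = 12.896... → 12.9.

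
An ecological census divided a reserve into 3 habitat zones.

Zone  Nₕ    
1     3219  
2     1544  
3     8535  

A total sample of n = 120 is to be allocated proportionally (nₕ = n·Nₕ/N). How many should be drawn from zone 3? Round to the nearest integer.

Share of zone 3 = 8535/13298 = 0.64183.
Allocate 120 × 0.64183 = 77.019... → 77.

77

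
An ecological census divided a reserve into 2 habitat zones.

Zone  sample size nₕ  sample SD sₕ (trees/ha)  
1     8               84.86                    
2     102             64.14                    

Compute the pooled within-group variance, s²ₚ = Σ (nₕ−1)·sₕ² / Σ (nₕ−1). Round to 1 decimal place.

Degrees of freedom: 7 + 101 = 108.
Σ(nₕ−1)sₕ² = 7·7201.2196 + 101·4113.9396 = 465916.4368.
s²ₚ = 465916.4368 / 108 = 4314.041... → 4314.0.

4314.0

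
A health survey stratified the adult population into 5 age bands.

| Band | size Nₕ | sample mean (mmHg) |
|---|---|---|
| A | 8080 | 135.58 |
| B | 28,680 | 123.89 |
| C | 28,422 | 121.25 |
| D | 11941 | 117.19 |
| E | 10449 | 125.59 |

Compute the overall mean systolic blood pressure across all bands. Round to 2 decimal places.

x̄_st = (Σ Nₕx̄ₕ) / (Σ Nₕ) = (8080·135.58 + 28680·123.89 + 28422·121.25 + 11941·117.19 + 10449·125.59) / 87572
= 10806474.8 / 87572 = 123.4010... → 123.40.

123.40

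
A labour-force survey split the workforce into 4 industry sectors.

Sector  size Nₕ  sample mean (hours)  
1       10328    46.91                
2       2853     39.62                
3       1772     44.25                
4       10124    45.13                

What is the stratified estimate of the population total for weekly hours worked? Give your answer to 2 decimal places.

1: 10328·46.91 = 484486.48
2: 2853·39.62 = 113035.86
3: 1772·44.25 = 78411
4: 10124·45.13 = 456896.12
τ̂ = Σ Nₕx̄ₕ = 1132829.46.

1132829.46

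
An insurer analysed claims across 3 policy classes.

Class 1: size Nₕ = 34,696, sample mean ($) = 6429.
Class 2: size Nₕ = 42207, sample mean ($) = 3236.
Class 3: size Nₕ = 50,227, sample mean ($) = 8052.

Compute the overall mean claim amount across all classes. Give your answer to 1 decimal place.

N = 127130; weights Wₕ = Nₕ/N = (0.2729, 0.3320, 0.3951).
x̄_st = Σ Wₕ·x̄ₕ = 0.2729·6429 + 0.3320·3236 + 0.3951·8052 ≈ 6010.149...
→ 6010.1.

6010.1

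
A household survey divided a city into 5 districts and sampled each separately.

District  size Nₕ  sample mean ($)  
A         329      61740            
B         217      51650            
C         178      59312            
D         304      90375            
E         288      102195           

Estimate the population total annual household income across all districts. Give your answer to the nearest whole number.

Estimate total by summing Nₕ·x̄ₕ over strata.
329·61740 + 217·51650 + 178·59312 + 304·90375 + 288·102195 = 20312460 + 11208050 + 10557536 + 27474000 + 29432160 = 98984206.

98984206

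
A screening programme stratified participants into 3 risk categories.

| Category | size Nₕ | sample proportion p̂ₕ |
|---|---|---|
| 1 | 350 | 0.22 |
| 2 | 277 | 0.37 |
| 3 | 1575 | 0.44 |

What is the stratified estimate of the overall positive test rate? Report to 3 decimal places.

0.396

N = 350 + 277 + 1575 = 2202.
Overall proportion = Σ (Nₕ/N)·p̂ₕ.
Σ Nₕp̂ₕ = 77 + 102.49 + 693 = 872.49.
872.49 / 2202 = 0.39623... → 0.396.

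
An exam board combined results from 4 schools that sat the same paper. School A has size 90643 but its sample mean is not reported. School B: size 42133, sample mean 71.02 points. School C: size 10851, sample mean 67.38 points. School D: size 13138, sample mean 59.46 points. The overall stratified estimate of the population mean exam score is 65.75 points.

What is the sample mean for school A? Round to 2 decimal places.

Σ Nₕx̄ₕ = N·μ, so 90643·x̄_A = 156765·65.75 − (42133·71.02 + 10851·67.38 + 13138·59.46).
= 10307298.75 − 4504611.52 = 5802687.23.
x̄_A = 5802687.23 / 90643 = 64.0169... → 64.02.

64.02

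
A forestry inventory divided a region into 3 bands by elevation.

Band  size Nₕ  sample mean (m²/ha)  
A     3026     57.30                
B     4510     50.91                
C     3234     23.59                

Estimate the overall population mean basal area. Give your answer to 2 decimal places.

x̄_st = (Σ Nₕx̄ₕ) / (Σ Nₕ) = (3026·57.30 + 4510·50.91 + 3234·23.59) / 10770
= 479283.96 / 10770 = 44.5018... → 44.50.

44.50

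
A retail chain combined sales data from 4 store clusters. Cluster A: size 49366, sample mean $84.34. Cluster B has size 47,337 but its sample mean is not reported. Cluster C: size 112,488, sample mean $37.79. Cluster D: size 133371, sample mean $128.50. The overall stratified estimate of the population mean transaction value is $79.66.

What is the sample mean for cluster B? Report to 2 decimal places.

36.67

Σ Nₕx̄ₕ = N·μ, so 47337·x̄_B = 342562·79.66 − (49366·84.34 + 112488·37.79 + 133371·128.50).
= 27288488.92 − 25552623.46 = 1735865.46.
x̄_B = 1735865.46 / 47337 = 36.6704... → 36.67.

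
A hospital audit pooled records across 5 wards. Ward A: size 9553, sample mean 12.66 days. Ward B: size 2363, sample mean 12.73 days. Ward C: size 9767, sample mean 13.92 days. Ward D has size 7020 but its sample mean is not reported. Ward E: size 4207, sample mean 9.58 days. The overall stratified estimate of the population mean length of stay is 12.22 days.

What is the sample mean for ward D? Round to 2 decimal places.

10.67

N = 9553 + 2363 + 9767 + 7020 + 4207 = 32910.
Overall total = μ·N = 12.22·32910 = 402160.2.
Subtract the known strata: 9553·12.66 + 2363·12.73 + 9767·13.92 + 4207·9.58 = 327281.67.
Remaining total for ward D: 402160.2 − 327281.67 = 74878.53.
Divide by its size: 74878.53 / 7020 = 10.6665... → 10.67.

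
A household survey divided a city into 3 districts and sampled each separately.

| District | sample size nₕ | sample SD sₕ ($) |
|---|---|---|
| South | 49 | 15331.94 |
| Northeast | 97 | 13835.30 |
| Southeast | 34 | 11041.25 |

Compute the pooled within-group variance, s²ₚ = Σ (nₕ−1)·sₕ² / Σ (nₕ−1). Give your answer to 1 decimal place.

Degrees of freedom: 48 + 96 + 33 = 177.
Σ(nₕ−1)sₕ² = 48·235068384.1636 + 96·191415526.09 + 33·121909201.5625 = 33682176596.0553.
s²ₚ = 33682176596.0553 / 177 = 190294783.029... → 190294783.0.

190294783.0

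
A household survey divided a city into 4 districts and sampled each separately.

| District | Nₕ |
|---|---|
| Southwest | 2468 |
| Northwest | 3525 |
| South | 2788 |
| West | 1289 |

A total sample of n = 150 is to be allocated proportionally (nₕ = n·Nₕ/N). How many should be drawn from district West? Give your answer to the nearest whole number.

19

Share of district West = 1289/10070 = 0.12800.
Allocate 150 × 0.12800 = 19.201... → 19.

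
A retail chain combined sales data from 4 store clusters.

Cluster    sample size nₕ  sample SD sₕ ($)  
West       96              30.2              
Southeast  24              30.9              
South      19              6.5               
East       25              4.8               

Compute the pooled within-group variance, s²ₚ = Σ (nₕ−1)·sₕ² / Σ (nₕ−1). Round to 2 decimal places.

686.99

Degrees of freedom: 95 + 23 + 18 + 24 = 160.
Σ(nₕ−1)sₕ² = 95·912.04 + 23·954.81 + 18·42.25 + 24·23.04 = 109917.89.
s²ₚ = 109917.89 / 160 = 686.9868... → 686.99.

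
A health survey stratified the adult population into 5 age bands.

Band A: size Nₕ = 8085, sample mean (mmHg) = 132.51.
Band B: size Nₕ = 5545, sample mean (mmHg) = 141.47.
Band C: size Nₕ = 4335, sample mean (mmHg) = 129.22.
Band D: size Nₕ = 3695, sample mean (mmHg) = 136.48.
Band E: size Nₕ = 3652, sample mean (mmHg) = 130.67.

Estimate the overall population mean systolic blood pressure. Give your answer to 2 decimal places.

N = 25312; weights Wₕ = Nₕ/N = (0.3194, 0.2191, 0.1713, 0.1460, 0.1443).
x̄_st = Σ Wₕ·x̄ₕ = 0.3194·132.51 + 0.2191·141.47 + 0.1713·129.22 + 0.1460·136.48 + 0.1443·130.67 ≈ 134.2234...
→ 134.22.

134.22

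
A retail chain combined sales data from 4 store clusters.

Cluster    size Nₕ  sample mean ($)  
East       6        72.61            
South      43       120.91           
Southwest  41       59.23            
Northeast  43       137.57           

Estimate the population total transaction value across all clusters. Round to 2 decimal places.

Estimate total by summing Nₕ·x̄ₕ over strata.
6·72.61 + 43·120.91 + 41·59.23 + 43·137.57 = 435.66 + 5199.13 + 2428.43 + 5915.51 = 13978.73.

13978.73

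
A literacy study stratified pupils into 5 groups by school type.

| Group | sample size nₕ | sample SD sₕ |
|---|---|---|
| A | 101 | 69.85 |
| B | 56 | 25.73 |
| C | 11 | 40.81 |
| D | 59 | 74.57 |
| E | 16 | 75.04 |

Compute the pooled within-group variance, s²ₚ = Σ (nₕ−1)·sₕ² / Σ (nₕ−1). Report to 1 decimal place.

3983.0

Degrees of freedom: 100 + 55 + 10 + 58 + 15 = 238.
Σ(nₕ−1)sₕ² = 100·4879.0225 + 55·662.0329 + 10·1665.4561 + 58·5560.6849 + 15·5631.0016 = 947953.3687.
s²ₚ = 947953.3687 / 238 = 3982.997... → 3983.0.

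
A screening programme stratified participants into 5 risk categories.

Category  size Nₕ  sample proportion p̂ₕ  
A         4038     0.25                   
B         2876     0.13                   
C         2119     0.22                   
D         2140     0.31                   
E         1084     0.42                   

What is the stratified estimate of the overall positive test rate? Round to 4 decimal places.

0.2422

Wₕ = Nₕ/N with N = 12257: 0.3294, 0.2346, 0.1729, 0.1746, 0.0884.
p̂_st = 0.3294·0.25 + 0.2346·0.13 + 0.1729·0.22 + 0.1746·0.31 + 0.0884·0.42 ≈ 0.242167... → 0.2422.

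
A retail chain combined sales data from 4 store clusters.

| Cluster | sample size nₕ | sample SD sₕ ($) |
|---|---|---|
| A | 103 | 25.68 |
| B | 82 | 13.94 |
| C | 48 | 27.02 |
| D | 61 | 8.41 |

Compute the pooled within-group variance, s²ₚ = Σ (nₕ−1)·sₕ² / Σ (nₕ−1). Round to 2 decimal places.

A: (103−1)·25.68² = 102·659.4624 = 67265.1648
B: (82−1)·13.94² = 81·194.3236 = 15740.2116
C: (48−1)·27.02² = 47·730.0804 = 34313.7788
D: (61−1)·8.41² = 60·70.7281 = 4243.686
Numerator = 121562.8412; denominator = Σ(nₕ−1) = 290.
s²ₚ = 121562.8412/290 = 419.1822... → 419.18.

419.18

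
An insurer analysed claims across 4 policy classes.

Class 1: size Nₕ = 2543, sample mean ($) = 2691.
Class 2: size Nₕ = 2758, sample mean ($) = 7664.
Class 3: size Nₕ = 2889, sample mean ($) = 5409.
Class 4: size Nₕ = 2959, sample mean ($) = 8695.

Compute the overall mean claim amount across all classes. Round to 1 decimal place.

N = 11149; weights Wₕ = Nₕ/N = (0.2281, 0.2474, 0.2591, 0.2654).
x̄_st = Σ Wₕ·x̄ₕ = 0.2281·2691 + 0.2474·7664 + 0.2591·5409 + 0.2654·8695 ≈ 6219
→ 6219.0.

6219.0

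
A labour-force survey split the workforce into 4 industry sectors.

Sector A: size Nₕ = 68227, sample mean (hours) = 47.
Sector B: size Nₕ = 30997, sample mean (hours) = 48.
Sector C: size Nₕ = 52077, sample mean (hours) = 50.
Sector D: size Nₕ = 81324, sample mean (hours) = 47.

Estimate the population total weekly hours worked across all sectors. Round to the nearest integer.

A: 68227·47 = 3206669
B: 30997·48 = 1487856
C: 52077·50 = 2603850
D: 81324·47 = 3822228
τ̂ = Σ Nₕx̄ₕ = 11120603.

11120603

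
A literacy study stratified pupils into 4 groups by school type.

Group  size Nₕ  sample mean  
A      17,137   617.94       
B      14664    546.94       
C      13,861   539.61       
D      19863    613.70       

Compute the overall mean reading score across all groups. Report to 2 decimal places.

N = 65525; weights Wₕ = Nₕ/N = (0.2615, 0.2238, 0.2115, 0.3031).
x̄_st = Σ Wₕ·x̄ₕ = 0.2615·617.94 + 0.2238·546.94 + 0.2115·539.61 + 0.3031·613.70 ≈ 584.1957...
→ 584.20.

584.20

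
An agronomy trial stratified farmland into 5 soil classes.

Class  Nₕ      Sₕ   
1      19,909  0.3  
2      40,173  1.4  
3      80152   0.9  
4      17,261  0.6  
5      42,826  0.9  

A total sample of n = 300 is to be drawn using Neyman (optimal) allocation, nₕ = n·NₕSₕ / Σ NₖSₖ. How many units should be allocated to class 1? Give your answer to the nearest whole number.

Σ NₕSₕ = 19909·0.3 + 40173·1.4 + 80152·0.9 + 17261·0.6 + 42826·0.9 = 183251.7.
Share for 1: 5972.7/183251.7 = 0.03259.
n_1 = 300 × 0.03259 = 9.778... → 10.

10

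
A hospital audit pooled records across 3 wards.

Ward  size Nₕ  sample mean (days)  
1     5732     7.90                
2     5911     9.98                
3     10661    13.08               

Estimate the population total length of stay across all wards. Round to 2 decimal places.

243720.46

1: 5732·7.90 = 45282.8
2: 5911·9.98 = 58991.78
3: 10661·13.08 = 139445.88
τ̂ = Σ Nₕx̄ₕ = 243720.46.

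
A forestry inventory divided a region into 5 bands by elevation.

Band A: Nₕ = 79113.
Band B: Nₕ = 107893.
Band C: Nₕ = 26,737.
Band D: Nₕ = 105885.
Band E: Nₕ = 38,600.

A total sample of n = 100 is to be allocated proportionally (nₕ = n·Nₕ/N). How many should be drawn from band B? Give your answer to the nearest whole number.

30

N = 79113 + 107893 + 26737 + 105885 + 38600 = 358228.
n_B = 100·107893/358228 = 30.119... → 30.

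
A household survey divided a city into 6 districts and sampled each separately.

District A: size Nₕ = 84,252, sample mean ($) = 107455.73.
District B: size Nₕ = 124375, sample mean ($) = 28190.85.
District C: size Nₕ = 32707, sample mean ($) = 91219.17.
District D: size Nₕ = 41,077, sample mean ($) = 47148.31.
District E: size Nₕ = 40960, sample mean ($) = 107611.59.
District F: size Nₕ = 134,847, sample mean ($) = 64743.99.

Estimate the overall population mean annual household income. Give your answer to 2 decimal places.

x̄_st = (Σ Nₕx̄ₕ) / (Σ Nₕ) = (84252·107455.73 + 124375·28190.85 + 32707·91219.17 + 41077·47148.31 + 40960·107611.59 + 134847·64743.99) / 458218
= 30618117201.7 / 458218 = 66819.9791... → 66819.98.

66819.98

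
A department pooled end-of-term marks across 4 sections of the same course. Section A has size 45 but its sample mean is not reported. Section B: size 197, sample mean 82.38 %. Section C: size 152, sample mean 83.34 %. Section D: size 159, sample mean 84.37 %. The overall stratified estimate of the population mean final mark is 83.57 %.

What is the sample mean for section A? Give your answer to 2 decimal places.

86.73

Σ Nₕx̄ₕ = N·μ, so 45·x̄_A = 553·83.57 − (197·82.38 + 152·83.34 + 159·84.37).
= 46214.21 − 42311.37 = 3902.84.
x̄_A = 3902.84 / 45 = 86.7298... → 86.73.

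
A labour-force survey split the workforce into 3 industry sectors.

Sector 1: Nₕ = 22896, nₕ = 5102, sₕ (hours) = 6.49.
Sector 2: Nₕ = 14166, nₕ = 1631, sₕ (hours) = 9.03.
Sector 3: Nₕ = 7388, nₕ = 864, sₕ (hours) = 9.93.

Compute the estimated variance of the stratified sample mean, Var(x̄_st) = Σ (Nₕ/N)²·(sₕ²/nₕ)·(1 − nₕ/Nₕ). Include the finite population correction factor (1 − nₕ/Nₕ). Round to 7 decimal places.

0.0089795

N = 44450. Term for each stratum: Wₕ²sₕ²/nₕ·(1−nₕ/Nₕ).
Var(x̄_st) = 0.0017023098 + 0.0044931362 + 0.0027840823 = 0.0089795283 → 0.0089795.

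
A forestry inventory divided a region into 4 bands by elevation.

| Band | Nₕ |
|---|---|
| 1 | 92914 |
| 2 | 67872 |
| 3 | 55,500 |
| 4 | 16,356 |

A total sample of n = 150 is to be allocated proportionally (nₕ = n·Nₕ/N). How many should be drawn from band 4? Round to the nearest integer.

11

N = 92914 + 67872 + 55500 + 16356 = 232642.
n_4 = 150·16356/232642 = 10.546... → 11.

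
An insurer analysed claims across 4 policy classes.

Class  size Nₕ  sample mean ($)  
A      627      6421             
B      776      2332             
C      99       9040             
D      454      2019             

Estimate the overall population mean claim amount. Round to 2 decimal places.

3909.60

x̄_st = (Σ Nₕx̄ₕ) / (Σ Nₕ) = (627·6421 + 776·2332 + 99·9040 + 454·2019) / 1956
= 7647185 / 1956 = 3909.6038... → 3909.60.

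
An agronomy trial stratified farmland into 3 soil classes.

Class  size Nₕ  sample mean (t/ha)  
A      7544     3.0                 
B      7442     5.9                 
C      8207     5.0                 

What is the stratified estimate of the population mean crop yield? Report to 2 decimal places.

x̄_st = (Σ Nₕx̄ₕ) / (Σ Nₕ) = (7544·3.0 + 7442·5.9 + 8207·5.0) / 23193
= 107574.8 / 23193 = 4.6382... → 4.64.

4.64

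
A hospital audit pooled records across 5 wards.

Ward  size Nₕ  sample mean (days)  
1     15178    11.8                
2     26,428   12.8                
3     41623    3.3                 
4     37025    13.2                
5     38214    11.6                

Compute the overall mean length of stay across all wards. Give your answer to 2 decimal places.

10.01

N = 15178 + 26428 + 41623 + 37025 + 38214 = 158468.
The stratified mean weights each stratum mean by its population share Nₕ/N.
Σ Nₕx̄ₕ = 15178·11.8 + 26428·12.8 + 41623·3.3 + 37025·13.2 + 38214·11.6 = 179100.4 + 338278.4 + 137355.9 + 488730 + 443282.4 = 1586747.1.
Divide by N: 1586747.1 / 158468 = 10.0130... → 10.01.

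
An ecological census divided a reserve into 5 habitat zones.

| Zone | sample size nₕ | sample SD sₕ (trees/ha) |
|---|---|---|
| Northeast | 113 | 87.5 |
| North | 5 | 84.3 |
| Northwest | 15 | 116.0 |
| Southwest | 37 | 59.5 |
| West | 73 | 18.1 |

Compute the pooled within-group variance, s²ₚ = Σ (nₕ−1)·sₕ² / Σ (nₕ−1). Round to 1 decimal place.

5148.5

Northeast: (113−1)·87.5² = 112·7656.25 = 857500
North: (5−1)·84.3² = 4·7106.49 = 28425.96
Northwest: (15−1)·116.0² = 14·13456 = 188384
Southwest: (37−1)·59.5² = 36·3540.25 = 127449
West: (73−1)·18.1² = 72·327.61 = 23587.92
Numerator = 1225346.88; denominator = Σ(nₕ−1) = 238.
s²ₚ = 1225346.88/238 = 5148.516... → 5148.5.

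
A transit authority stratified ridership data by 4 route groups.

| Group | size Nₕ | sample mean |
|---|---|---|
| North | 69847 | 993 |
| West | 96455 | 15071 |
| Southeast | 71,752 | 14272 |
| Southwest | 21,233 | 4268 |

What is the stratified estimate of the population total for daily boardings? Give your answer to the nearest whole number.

Population total = Σ Nₕ·x̄ₕ (each stratum's size times its mean).
69847·993 + 96455·15071 + 71752·14272 + 21233·4268 = 69358071 + 1453673305 + 1024044544 + 90622444 = 2637698364.

2637698364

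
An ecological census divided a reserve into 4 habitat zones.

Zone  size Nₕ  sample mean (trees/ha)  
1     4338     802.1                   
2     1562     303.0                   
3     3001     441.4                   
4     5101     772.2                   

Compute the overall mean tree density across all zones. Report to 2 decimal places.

N = 14002; weights Wₕ = Nₕ/N = (0.3098, 0.1116, 0.2143, 0.3643).
x̄_st = Σ Wₕ·x̄ₕ = 0.3098·802.1 + 0.1116·303.0 + 0.2143·441.4 + 0.3643·772.2 ≈ 658.2224...
→ 658.22.

658.22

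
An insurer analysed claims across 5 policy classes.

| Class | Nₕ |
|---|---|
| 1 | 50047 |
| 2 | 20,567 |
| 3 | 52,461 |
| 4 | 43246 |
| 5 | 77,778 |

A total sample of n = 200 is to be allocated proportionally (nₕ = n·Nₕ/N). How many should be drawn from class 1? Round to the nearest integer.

41

Share of class 1 = 50047/244099 = 0.20503.
Allocate 200 × 0.20503 = 41.005... → 41.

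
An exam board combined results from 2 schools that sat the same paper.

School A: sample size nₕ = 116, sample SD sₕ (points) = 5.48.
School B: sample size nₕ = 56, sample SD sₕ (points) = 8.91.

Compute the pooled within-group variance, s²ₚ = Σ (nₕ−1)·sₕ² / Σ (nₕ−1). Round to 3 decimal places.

45.999

Degrees of freedom: 115 + 55 = 170.
Σ(nₕ−1)sₕ² = 115·30.0304 + 55·79.3881 = 7819.8415.
s²ₚ = 7819.8415 / 170 = 45.99907... → 45.999.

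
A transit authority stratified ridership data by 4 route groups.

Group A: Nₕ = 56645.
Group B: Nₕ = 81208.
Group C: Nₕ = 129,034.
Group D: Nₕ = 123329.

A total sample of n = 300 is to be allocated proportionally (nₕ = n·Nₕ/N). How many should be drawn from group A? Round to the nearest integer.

44

N = 56645 + 81208 + 129034 + 123329 = 390216.
n_A = 300·56645/390216 = 43.549... → 44.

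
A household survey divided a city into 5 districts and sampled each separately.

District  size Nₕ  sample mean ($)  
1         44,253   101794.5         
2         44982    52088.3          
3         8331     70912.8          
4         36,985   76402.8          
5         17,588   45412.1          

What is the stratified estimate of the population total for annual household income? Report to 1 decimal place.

Population total = Σ Nₕ·x̄ₕ (each stratum's size times its mean).
44253·101794.5 + 44982·52088.3 + 8331·70912.8 + 36985·76402.8 + 17588·45412.1 = 4504712008.5 + 2343035910.6 + 590774536.8 + 2825757558 + 798708014.8 = 11062988028.7.

11062988028.7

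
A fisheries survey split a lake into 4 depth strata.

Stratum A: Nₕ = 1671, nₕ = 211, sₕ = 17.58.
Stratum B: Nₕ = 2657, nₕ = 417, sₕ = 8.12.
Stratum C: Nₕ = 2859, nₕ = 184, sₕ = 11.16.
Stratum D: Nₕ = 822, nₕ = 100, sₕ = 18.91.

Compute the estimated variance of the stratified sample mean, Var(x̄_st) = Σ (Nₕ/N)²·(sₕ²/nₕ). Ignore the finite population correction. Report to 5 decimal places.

N = 8009; Wₕ = Nₕ/N.
stratum A: (1671/8009)²·17.58²/211 = 0.06376048
stratum B: (2657/8009)²·8.12²/417 = 0.01740213
stratum C: (2859/8009)²·11.16²/184 = 0.08625460
stratum D: (822/8009)²·18.91²/100 = 0.03766779
Sum = 0.20508501 → 0.20509.

0.20509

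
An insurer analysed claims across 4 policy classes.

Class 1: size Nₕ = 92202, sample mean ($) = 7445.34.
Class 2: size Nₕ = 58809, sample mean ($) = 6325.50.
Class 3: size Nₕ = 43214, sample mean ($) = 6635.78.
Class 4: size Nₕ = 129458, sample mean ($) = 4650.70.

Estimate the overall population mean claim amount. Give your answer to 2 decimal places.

N = 323683; weights Wₕ = Nₕ/N = (0.2849, 0.1817, 0.1335, 0.4000).
x̄_st = Σ Wₕ·x̄ₕ = 0.2849·7445.34 + 0.1817·6325.50 + 0.1335·6635.78 + 0.4000·4650.70 ≈ 6016.0728...
→ 6016.07.

6016.07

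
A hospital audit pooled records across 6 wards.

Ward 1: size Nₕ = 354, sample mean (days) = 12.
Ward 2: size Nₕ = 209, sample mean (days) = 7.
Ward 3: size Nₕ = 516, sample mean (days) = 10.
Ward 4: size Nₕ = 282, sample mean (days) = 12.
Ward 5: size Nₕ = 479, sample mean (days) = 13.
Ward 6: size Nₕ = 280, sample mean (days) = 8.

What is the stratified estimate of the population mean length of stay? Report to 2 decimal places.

N = 354 + 209 + 516 + 282 + 479 + 280 = 2120.
Overall mean = Σ (Nₕ/N)·x̄ₕ — weight by population share, not a simple average.
Σ Nₕx̄ₕ = 354·12 + 209·7 + 516·10 + 282·12 + 479·13 + 280·8 = 4248 + 1463 + 5160 + 3384 + 6227 + 2240 = 22722.
Divide by N: 22722 / 2120 = 10.7179... → 10.72.

10.72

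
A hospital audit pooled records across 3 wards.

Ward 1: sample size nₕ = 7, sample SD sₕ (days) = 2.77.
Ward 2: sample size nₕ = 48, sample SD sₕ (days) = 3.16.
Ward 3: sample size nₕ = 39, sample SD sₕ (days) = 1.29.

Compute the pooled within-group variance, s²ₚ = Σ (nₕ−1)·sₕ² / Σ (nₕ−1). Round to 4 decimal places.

1: (7−1)·2.77² = 6·7.6729 = 46.0374
2: (48−1)·3.16² = 47·9.9856 = 469.3232
3: (39−1)·1.29² = 38·1.6641 = 63.2358
Numerator = 578.5964; denominator = Σ(nₕ−1) = 91.
s²ₚ = 578.5964/91 = 6.358202... → 6.3582.

6.3582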